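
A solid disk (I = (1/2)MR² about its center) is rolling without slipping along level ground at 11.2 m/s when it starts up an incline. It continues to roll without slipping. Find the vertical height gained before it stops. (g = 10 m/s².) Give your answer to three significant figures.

The moment of inertia is (1/2)MR², giving k ≡ I/(MR²) = 0.5.
Since it rolls without slipping, ω = v/R and KE = ½Mv² + ½Iω² = ½(1+k)Mv² = (3/4)Mv².
At the top the kinetic energy is zero, so (3/4)Mv₀² = Mgh.
Thus h = (1+k)v₀²/(2g) = 1.5 × 11.2² / (2 × 10) ≈ 9.41 m.

h ≈ 9.41 m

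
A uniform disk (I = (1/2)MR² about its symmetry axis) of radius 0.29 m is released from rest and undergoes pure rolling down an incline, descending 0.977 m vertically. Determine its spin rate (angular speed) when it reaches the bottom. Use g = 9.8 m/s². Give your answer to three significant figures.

Here I = (1/2)MR², so the shape factor k = I/(MR²) = 0.5.
Since it rolls without slipping, ω = v/R and KE = ½Mv² + ½Iω² = ½(1+k)Mv² = (3/4)Mv².
Energy conservation Mgh = ½(1+k)Mv² gives v = √(2gh/(1+k)) = √(2 × 9.8 × 0.977 / 1.5) = 3.573 m/s.
Then ω = v/R = 3.573 / 0.29 ≈ 12.3 rad/s.

ω ≈ 12.3 rad/s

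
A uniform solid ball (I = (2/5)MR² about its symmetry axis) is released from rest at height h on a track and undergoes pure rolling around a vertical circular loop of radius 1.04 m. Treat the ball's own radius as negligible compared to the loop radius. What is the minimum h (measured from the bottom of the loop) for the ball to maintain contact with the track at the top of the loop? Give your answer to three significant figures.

The moment of inertia is (2/5)MR², giving k ≡ I/(MR²) = 0.4.
At the top, contact is just lost when gravity alone supplies the centripetal force: Mg = Mv_top²/r, i.e. v_top² = gr.
With ω = v/R, the kinetic energy at speed v is ½(1+k)Mv² = (7/10)Mv².
Energy conservation from release (height h) to the top (height 2r): Mgh = Mg(2r) + (7/10)M·gr.
Thus h_min = 2r + (1+k)r/2 = r(2 + 1.4/2) = 1.04 × 2.7 ≈ 2.81 m.

h_min ≈ 2.81 m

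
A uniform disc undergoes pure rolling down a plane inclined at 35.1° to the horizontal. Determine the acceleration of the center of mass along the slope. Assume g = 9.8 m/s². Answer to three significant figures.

Here I = (1/2)MR², so the shape factor k = I/(MR²) = 0.5.
Translational: Mg sinθ − f = Ma. Rotational about the CM: fR = Iα = kMRa, so f = kMa.
Eliminating f: Mg sinθ = (1+k)Ma, so a = g sinθ/(1+k) = 9.8 × sin35.1° / 1.5 ≈ 3.76 m/s².

a ≈ 3.76 m/s²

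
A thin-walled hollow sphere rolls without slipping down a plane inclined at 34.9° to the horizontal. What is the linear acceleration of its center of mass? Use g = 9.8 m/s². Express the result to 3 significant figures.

With I = (2/3)MR², the ratio k = I/(MR²) is 2/3.
Newton's second law down the slope: Mg sinθ − f = Ma. The torque equation fR = Iα (with α = a/R) gives f = kMa.
Eliminating f: Mg sinθ = (1+k)Ma, so a = g sinθ/(1+k) = 9.8 × sin34.9° / 1.667 ≈ 3.36 m/s².

a ≈ 3.36 m/s²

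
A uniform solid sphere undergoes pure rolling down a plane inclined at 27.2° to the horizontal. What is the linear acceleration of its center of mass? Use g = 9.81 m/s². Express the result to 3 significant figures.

Here I = (2/5)MR², so the shape factor k = I/(MR²) = 0.4.
Translational: Mg sinθ − f = Ma. Rotational about the CM: fR = Iα = kMRa, so f = kMa.
Eliminating f: Mg sinθ = (1+k)Ma, so a = g sinθ/(1+k) = 9.81 × sin27.2° / 1.4 ≈ 3.20 m/s².

a ≈ 3.20 m/s²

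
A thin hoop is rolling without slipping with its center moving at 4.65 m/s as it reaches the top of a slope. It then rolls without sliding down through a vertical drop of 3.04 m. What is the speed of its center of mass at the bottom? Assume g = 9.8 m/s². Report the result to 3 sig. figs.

For this body I = MR², i.e. k = I/(MR²) = 1.
Since it rolls without slipping, ω = v/R and KE = ½Mv² + ½Iω² = ½(1+k)Mv² = Mv².
Conserving energy between top and bottom: Mv² = Mv₀² + Mgh, hence v² = v₀² + 2gh/(1+k).
v = √(4.65² + 2×9.8×3.04/2) = √51.41 ≈ 7.17 m/s.

v ≈ 7.17 m/s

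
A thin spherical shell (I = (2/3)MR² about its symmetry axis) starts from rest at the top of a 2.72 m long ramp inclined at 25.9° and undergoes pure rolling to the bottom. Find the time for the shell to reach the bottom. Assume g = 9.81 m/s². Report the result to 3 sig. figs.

Here I = (2/3)MR², so the shape factor k = I/(MR²) = 2/3.
Along the incline Mg sinθ − f = Ma, and torque about the center fR = Iα = kMR²(a/R) gives f = kMa.
Hence a = g sinθ/(1+k) = 9.81×sin25.9°/1.667 = 2.571 m/s².
With constant a from rest, t = √(2L/a) = √(2·2.72/2.571) ≈ 1.45 s.

t ≈ 1.45 s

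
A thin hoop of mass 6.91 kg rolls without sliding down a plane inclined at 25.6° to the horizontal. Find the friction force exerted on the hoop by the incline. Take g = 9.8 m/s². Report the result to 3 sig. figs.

The moment of inertia is MR², giving k ≡ I/(MR²) = 1.
Translational: Mg sinθ − f = Ma. Rotational about the CM: fR = Iα = kMRa, so f = kMa.
Combining, a = g sinθ/(1+k) and f = kMa = kMg sinθ/(1+k).
f = 1 × 6.91 × 9.8 × sin25.6° / 2 ≈ 14.6 N.

f ≈ 14.6 N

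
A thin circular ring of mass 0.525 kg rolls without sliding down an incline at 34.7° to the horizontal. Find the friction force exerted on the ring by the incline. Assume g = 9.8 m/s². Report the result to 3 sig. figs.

The moment of inertia is MR², giving k ≡ I/(MR²) = 1.
Translational: Mg sinθ − f = Ma. Rotational about the CM: fR = Iα = kMRa, so f = kMa.
Combining, a = g sinθ/(1+k) and f = kMa = kMg sinθ/(1+k).
f = 1 × 0.525 × 9.8 × sin34.7° / 2 ≈ 1.46 N.

f ≈ 1.46 N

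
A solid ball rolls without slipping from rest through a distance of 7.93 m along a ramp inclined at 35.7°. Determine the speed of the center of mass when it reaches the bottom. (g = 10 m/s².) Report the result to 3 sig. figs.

Here I = (2/5)MR², so the shape factor k = I/(MR²) = 0.4.
Rolling without slipping gives ω = v/R, so the total kinetic energy is ½Mv² + ½Iω² = ½(1+k)Mv² = (7/10)Mv².
The vertical drop is h = L sinθ = 7.93 × sin35.7° = 4.627 m.
Setting Mgh = (7/10)Mv² gives v = √(2gh/(1+k)) = √(2·10·4.627/1.4) ≈ 8.13 m/s.

v ≈ 8.13 m/s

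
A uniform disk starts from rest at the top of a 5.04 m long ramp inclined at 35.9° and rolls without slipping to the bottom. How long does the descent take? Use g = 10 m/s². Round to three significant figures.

The moment of inertia is (1/2)MR², giving k ≡ I/(MR²) = 0.5.
Along the incline Mg sinθ − f = Ma, and torque about the center fR = Iα = kMR²(a/R) gives f = kMa.
Hence a = g sinθ/(1+k) = 10×sin35.9°/1.5 = 3.909 m/s².
Starting from rest, L = ½at², so t = √(2L/a) = √(2×5.04/3.909) ≈ 1.61 s.

t ≈ 1.61 s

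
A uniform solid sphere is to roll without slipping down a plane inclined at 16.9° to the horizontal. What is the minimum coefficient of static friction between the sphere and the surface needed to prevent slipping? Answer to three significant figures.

For this body I = (2/5)MR², i.e. k = I/(MR²) = 0.4.
Along the incline Mg sinθ − f = Ma, and torque about the center fR = Iα = kMR²(a/R) gives f = kMa.
These give a = g sinθ/(1+k) and the required friction f = kMg sinθ/(1+k).
With N = Mg cosθ, the no-slip condition f ≤ μN gives μ_min = f/N = k tanθ/(1+k).
μ_min = 0.4 × tan16.9° / 1.4 ≈ 0.0868.

μ_min ≈ 0.0868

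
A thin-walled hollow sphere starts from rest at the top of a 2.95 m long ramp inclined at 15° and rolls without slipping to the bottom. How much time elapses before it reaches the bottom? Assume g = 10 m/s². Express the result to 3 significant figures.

t ≈ 1.95 s

The moment of inertia is (2/3)MR², giving k ≡ I/(MR²) = 2/3.
Newton's second law down the slope: Mg sinθ − f = Ma. The torque equation fR = Iα (with α = a/R) gives f = kMa.
Hence a = g sinθ/(1+k) = 10×sin15°/1.667 = 1.553 m/s².
With constant a from rest, t = √(2L/a) = √(2·2.95/1.553) ≈ 1.95 s.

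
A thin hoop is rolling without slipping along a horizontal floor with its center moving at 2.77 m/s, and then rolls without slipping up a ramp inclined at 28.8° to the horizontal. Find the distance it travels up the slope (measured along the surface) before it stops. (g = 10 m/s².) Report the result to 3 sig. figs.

For this body I = MR², i.e. k = I/(MR²) = 1.
The rolling condition ω = v/R makes the rotational term ½I(v/R)² = ½kMv², so KE_total = ½(1+k)Mv² = Mv².
Setting this equal to Mgh gives the vertical rise h = (1+k)v₀²/(2g) = 2×2.77²/(2×10) = 0.7673 m.
Along the incline, d = h/sinθ = 0.7673/sin28.8° ≈ 1.59 m.

d ≈ 1.59 m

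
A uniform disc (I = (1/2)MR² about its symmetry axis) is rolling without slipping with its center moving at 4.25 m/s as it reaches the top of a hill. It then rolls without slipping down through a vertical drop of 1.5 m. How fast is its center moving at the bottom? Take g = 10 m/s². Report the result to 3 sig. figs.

With I = (1/2)MR², the ratio k = I/(MR²) is 0.5.
The rolling condition ω = v/R makes the rotational term ½I(v/R)² = ½kMv², so KE_total = ½(1+k)Mv² = (3/4)Mv².
Conserving energy between top and bottom: (3/4)Mv² = (3/4)Mv₀² + Mgh, hence v² = v₀² + 2gh/(1+k).
v = √(4.25² + 2×10×1.5/1.5) = √38.06 ≈ 6.17 m/s.

v ≈ 6.17 m/s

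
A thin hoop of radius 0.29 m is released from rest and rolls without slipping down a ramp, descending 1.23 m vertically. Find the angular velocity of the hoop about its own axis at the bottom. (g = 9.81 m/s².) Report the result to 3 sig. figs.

With I = MR², the ratio k = I/(MR²) is 1.
Rolling without slipping gives ω = v/R, so the total kinetic energy is ½Mv² + ½Iω² = ½(1+k)Mv² = Mv².
Energy conservation Mgh = ½(1+k)Mv² gives v = √(2gh/(1+k)) = √(2 × 9.81 × 1.23 / 2) = 3.474 m/s.
The angular speed follows from ω = v/R = 3.474/0.29 ≈ 12.0 rad/s.

ω ≈ 12.0 rad/s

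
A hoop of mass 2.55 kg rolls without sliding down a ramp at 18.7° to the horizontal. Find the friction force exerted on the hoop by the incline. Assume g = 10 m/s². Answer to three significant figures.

For this body I = MR², i.e. k = I/(MR²) = 1.
Along the incline Mg sinθ − f = Ma, and torque about the center fR = Iα = kMR²(a/R) gives f = kMa.
Combining, a = g sinθ/(1+k) and f = kMa = kMg sinθ/(1+k).
f = 1 × 2.55 × 10 × sin18.7° / 2 ≈ 4.09 N.

f ≈ 4.09 N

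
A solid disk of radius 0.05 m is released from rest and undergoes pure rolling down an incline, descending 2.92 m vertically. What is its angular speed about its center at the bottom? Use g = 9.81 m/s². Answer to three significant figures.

ω ≈ 124 rad/s

The moment of inertia is (1/2)MR², giving k ≡ I/(MR²) = 0.5.
Since it rolls without slipping, ω = v/R and KE = ½Mv² + ½Iω² = ½(1+k)Mv² = (3/4)Mv².
Energy conservation Mgh = ½(1+k)Mv² gives v = √(2gh/(1+k)) = √(2 × 9.81 × 2.92 / 1.5) = 6.18 m/s.
The angular speed follows from ω = v/R = 6.18/0.05 ≈ 124 rad/s.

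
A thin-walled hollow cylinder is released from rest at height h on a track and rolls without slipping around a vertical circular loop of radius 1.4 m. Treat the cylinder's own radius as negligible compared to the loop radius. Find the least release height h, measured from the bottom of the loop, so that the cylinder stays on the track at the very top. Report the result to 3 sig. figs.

For this body I = MR², i.e. k = I/(MR²) = 1.
At the top, contact is just lost when gravity alone supplies the centripetal force: Mg = Mv_top²/r, i.e. v_top² = gr.
With ω = v/R, the kinetic energy at speed v is ½(1+k)Mv² = Mv².
Energy conservation from release (height h) to the top (height 2r): Mgh = Mg(2r) + M·gr.
Thus h_min = 2r + (1+k)r/2 = r(2 + 2/2) = 1.4 × 3 ≈ 4.20 m.

h_min ≈ 4.20 m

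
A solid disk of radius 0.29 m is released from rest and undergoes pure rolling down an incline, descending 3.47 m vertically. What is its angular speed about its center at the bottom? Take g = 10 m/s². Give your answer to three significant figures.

For this body I = (1/2)MR², i.e. k = I/(MR²) = 0.5.
Since it rolls without slipping, ω = v/R and KE = ½Mv² + ½Iω² = ½(1+k)Mv² = (3/4)Mv².
Energy conservation Mgh = ½(1+k)Mv² gives v = √(2gh/(1+k)) = √(2 × 10 × 3.47 / 1.5) = 6.802 m/s.
Then ω = v/R = 6.802 / 0.29 ≈ 23.5 rad/s.

ω ≈ 23.5 rad/s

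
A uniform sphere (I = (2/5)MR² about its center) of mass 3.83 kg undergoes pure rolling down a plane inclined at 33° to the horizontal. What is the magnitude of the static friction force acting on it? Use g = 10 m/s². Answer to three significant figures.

With I = (2/5)MR², the ratio k = I/(MR²) is 0.4.
Along the incline Mg sinθ − f = Ma, and torque about the center fR = Iα = kMR²(a/R) gives f = kMa.
Combining, a = g sinθ/(1+k) and f = kMa = kMg sinθ/(1+k).
f = 0.4 × 3.83 × 10 × sin33° / 1.4 ≈ 5.96 N.

f ≈ 5.96 N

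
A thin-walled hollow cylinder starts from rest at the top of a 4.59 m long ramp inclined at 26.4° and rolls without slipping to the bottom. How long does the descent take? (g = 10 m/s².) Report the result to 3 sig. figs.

For this body I = MR², i.e. k = I/(MR²) = 1.
Translational: Mg sinθ − f = Ma. Rotational about the CM: fR = Iα = kMRa, so f = kMa.
Hence a = g sinθ/(1+k) = 10×sin26.4°/2 = 2.223 m/s².
With constant a from rest, t = √(2L/a) = √(2·4.59/2.223) ≈ 2.03 s.

t ≈ 2.03 s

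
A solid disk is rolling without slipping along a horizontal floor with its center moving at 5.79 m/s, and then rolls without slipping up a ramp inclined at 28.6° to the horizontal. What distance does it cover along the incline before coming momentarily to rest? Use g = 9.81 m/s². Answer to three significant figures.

d ≈ 5.35 m

Here I = (1/2)MR², so the shape factor k = I/(MR²) = 0.5.
Pure rolling means v = ωR; then KE = ½Mv² + ½I(v/R)² = ½(1+k)Mv² = (3/4)Mv².
Setting this equal to Mgh gives the vertical rise h = (1+k)v₀²/(2g) = 1.5×5.79²/(2×9.81) = 2.563 m.
The distance along the slope is d = h/sinθ = 2.563/sin28.6° ≈ 5.35 m.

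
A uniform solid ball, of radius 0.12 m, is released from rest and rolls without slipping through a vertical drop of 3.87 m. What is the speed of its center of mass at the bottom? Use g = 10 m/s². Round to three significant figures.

Here I = (2/5)MR², so the shape factor k = I/(MR²) = 0.4.
Rolling without slipping gives ω = v/R, so the total kinetic energy is ½Mv² + ½Iω² = ½(1+k)Mv² = (7/10)Mv².
Energy conservation: Mgh = (7/10)Mv², so v = √(2gh/(1+k)) = √(2 × 10 × 3.87 / 1.4) ≈ 7.44 m/s.

v ≈ 7.44 m/s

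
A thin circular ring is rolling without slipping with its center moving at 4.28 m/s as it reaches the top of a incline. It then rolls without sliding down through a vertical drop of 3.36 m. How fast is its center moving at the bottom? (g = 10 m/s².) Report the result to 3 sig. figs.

v ≈ 7.21 m/s

Here I = MR², so the shape factor k = I/(MR²) = 1.
The rolling condition ω = v/R makes the rotational term ½I(v/R)² = ½kMv², so KE_total = ½(1+k)Mv² = Mv².
Energy conservation: Mv₀² + Mgh = Mv², so v² = v₀² + 2gh/(1+k).
v = √(4.28² + 2×10×3.36/2) = √51.92 ≈ 7.21 m/s.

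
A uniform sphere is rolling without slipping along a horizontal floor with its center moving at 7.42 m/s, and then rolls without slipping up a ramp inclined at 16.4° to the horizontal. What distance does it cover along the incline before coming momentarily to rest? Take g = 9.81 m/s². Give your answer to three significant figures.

d ≈ 13.9 m

With I = (2/5)MR², the ratio k = I/(MR²) is 0.4.
Since it rolls without slipping, ω = v/R and KE = ½Mv² + ½Iω² = ½(1+k)Mv² = (7/10)Mv².
Setting this equal to Mgh gives the vertical rise h = (1+k)v₀²/(2g) = 1.4×7.42²/(2×9.81) = 3.929 m.
Along the incline, d = h/sinθ = 3.929/sin16.4° ≈ 13.9 m.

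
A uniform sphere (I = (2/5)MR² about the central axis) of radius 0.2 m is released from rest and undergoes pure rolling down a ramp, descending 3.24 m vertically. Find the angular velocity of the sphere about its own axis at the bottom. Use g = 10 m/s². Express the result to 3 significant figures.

ω ≈ 34.0 rad/s

Here I = (2/5)MR², so the shape factor k = I/(MR²) = 0.4.
Pure rolling means v = ωR; then KE = ½Mv² + ½I(v/R)² = ½(1+k)Mv² = (7/10)Mv².
Energy conservation Mgh = ½(1+k)Mv² gives v = √(2gh/(1+k)) = √(2 × 10 × 3.24 / 1.4) = 6.803 m/s.
The angular speed follows from ω = v/R = 6.803/0.2 ≈ 34.0 rad/s.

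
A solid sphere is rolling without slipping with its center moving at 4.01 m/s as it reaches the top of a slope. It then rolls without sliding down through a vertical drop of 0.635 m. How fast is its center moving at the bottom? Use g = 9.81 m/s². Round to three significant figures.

The moment of inertia is (2/5)MR², giving k ≡ I/(MR²) = 0.4.
Pure rolling means v = ωR; then KE = ½Mv² + ½I(v/R)² = ½(1+k)Mv² = (7/10)Mv².
Conserving energy between top and bottom: (7/10)Mv² = (7/10)Mv₀² + Mgh, hence v² = v₀² + 2gh/(1+k).
v = √(4.01² + 2×9.81×0.635/1.4) = √24.98 ≈ 5.00 m/s.

v ≈ 5.00 m/s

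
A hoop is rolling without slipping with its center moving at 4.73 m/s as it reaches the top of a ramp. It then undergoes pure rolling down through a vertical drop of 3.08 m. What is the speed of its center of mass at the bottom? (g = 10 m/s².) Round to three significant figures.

With I = MR², the ratio k = I/(MR²) is 1.
Since it rolls without slipping, ω = v/R and KE = ½Mv² + ½Iω² = ½(1+k)Mv² = Mv².
Energy conservation: Mv₀² + Mgh = Mv², so v² = v₀² + 2gh/(1+k).
v = √(4.73² + 2×10×3.08/2) = √53.17 ≈ 7.29 m/s.

v ≈ 7.29 m/s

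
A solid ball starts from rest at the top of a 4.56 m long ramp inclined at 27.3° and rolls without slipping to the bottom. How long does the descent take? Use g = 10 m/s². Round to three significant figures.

Here I = (2/5)MR², so the shape factor k = I/(MR²) = 0.4.
Newton's second law down the slope: Mg sinθ − f = Ma. The torque equation fR = Iα (with α = a/R) gives f = kMa.
Hence a = g sinθ/(1+k) = 10×sin27.3°/1.4 = 3.276 m/s².
With constant a from rest, t = √(2L/a) = √(2·4.56/3.276) ≈ 1.67 s.

t ≈ 1.67 s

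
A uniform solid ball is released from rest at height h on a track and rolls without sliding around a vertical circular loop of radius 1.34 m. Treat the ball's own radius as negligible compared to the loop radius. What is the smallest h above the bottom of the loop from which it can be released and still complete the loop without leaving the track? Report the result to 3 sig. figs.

With I = (2/5)MR², the ratio k = I/(MR²) is 0.4.
At the top of the loop, the minimum-contact condition is Mg = Mv_top²/r, so v_top² = gr.
With ω = v/R, the kinetic energy at speed v is ½(1+k)Mv² = (7/10)Mv².
Energy conservation from release (height h) to the top (height 2r): Mgh = Mg(2r) + (7/10)M·gr.
Thus h_min = 2r + (1+k)r/2 = r(2 + 1.4/2) = 1.34 × 2.7 ≈ 3.62 m.

h_min ≈ 3.62 m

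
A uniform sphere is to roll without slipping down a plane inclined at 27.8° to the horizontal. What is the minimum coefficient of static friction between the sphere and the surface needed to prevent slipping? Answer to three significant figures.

μ_min ≈ 0.151

The moment of inertia is (2/5)MR², giving k ≡ I/(MR²) = 0.4.
Newton's second law down the slope: Mg sinθ − f = Ma. The torque equation fR = Iα (with α = a/R) gives f = kMa.
These give a = g sinθ/(1+k) and the required friction f = kMg sinθ/(1+k).
With N = Mg cosθ, the no-slip condition f ≤ μN gives μ_min = f/N = k tanθ/(1+k).
μ_min = 0.4 × tan27.8° / 1.4 ≈ 0.151.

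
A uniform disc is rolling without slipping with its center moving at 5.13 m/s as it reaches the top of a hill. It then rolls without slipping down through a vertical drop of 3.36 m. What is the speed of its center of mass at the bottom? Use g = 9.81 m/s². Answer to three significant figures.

v ≈ 8.38 m/s

Here I = (1/2)MR², so the shape factor k = I/(MR²) = 0.5.
Rolling without slipping gives ω = v/R, so the total kinetic energy is ½Mv² + ½Iω² = ½(1+k)Mv² = (3/4)Mv².
Energy conservation: (3/4)Mv₀² + Mgh = (3/4)Mv², so v² = v₀² + 2gh/(1+k).
v = √(5.13² + 2×9.81×3.36/1.5) = √70.27 ≈ 8.38 m/s.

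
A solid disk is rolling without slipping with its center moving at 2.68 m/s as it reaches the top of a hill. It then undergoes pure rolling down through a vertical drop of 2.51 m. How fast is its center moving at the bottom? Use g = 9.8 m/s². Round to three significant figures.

v ≈ 6.32 m/s

For this body I = (1/2)MR², i.e. k = I/(MR²) = 0.5.
The rolling condition ω = v/R makes the rotational term ½I(v/R)² = ½kMv², so KE_total = ½(1+k)Mv² = (3/4)Mv².
Conserving energy between top and bottom: (3/4)Mv² = (3/4)Mv₀² + Mgh, hence v² = v₀² + 2gh/(1+k).
v = √(2.68² + 2×9.8×2.51/1.5) = √39.98 ≈ 6.32 m/s.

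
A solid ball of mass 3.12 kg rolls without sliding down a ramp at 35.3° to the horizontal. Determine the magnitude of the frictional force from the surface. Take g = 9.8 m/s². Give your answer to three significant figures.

f ≈ 5.05 N

With I = (2/5)MR², the ratio k = I/(MR²) is 0.4.
Along the incline Mg sinθ − f = Ma, and torque about the center fR = Iα = kMR²(a/R) gives f = kMa.
Combining, a = g sinθ/(1+k) and f = kMa = kMg sinθ/(1+k).
f = 0.4 × 3.12 × 9.8 × sin35.3° / 1.4 ≈ 5.05 N.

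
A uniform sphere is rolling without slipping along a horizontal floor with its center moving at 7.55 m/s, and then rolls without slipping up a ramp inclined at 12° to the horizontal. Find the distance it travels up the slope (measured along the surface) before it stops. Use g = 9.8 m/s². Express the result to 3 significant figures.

d ≈ 19.6 m

For this body I = (2/5)MR², i.e. k = I/(MR²) = 0.4.
Since it rolls without slipping, ω = v/R and KE = ½Mv² + ½Iω² = ½(1+k)Mv² = (7/10)Mv².
Setting this equal to Mgh gives the vertical rise h = (1+k)v₀²/(2g) = 1.4×7.55²/(2×9.8) = 4.072 m.
Along the incline, d = h/sinθ = 4.072/sin12° ≈ 19.6 m.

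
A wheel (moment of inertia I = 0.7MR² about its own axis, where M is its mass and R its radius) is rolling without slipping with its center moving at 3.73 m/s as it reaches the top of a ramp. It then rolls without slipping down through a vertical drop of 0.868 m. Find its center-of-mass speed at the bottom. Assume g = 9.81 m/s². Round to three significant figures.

v ≈ 4.89 m/s

Here I = 0.7MR², so the shape factor k = I/(MR²) = 0.7.
The rolling condition ω = v/R makes the rotational term ½I(v/R)² = ½kMv², so KE_total = ½(1+k)Mv² = (17/20)Mv².
Energy conservation: (17/20)Mv₀² + Mgh = (17/20)Mv², so v² = v₀² + 2gh/(1+k).
v = √(3.73² + 2×9.81×0.868/1.7) = √23.93 ≈ 4.89 m/s.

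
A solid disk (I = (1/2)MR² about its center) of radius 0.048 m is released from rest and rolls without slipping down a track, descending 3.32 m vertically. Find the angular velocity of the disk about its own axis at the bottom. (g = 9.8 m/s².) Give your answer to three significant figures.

ω ≈ 137 rad/s

With I = (1/2)MR², the ratio k = I/(MR²) is 0.5.
The rolling condition ω = v/R makes the rotational term ½I(v/R)² = ½kMv², so KE_total = ½(1+k)Mv² = (3/4)Mv².
Energy conservation Mgh = ½(1+k)Mv² gives v = √(2gh/(1+k)) = √(2 × 9.8 × 3.32 / 1.5) = 6.586 m/s.
Then ω = v/R = 6.586 / 0.048 ≈ 137 rad/s.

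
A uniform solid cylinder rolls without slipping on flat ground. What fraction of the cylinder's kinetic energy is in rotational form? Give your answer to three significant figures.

fraction ≈ 0.333

With I = (1/2)MR², the ratio k = I/(MR²) is 0.5.
Since ω = v/R, the translational part is ½Mv² and the rotational part is ½I(v/R)² = ½kMv²; the total is ½(1+k)Mv².
The rotational fraction is therefore k/(1+k) = 0.5/1.5 ≈ 0.333.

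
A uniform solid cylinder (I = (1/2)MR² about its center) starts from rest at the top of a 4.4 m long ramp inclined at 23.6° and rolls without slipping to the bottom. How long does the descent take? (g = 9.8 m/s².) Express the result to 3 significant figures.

t ≈ 1.83 s

For this body I = (1/2)MR², i.e. k = I/(MR²) = 0.5.
Along the incline Mg sinθ − f = Ma, and torque about the center fR = Iα = kMR²(a/R) gives f = kMa.
Hence a = g sinθ/(1+k) = 9.8×sin23.6°/1.5 = 2.616 m/s².
With constant a from rest, t = √(2L/a) = √(2·4.4/2.616) ≈ 1.83 s.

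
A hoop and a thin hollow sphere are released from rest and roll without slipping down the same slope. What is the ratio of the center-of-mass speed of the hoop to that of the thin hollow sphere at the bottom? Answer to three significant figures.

v_ratio ≈ 0.913

Each satisfies Mgh = ½(1+k)Mv² with k = I/(MR²), so v ∝ 1/√(1+k).
For the hoop k = 1; for the thin hollow sphere k = 2/3.
v₁/v₂ = √((1+k₂)/(1+k₁)) = √(1.667/2) ≈ 0.913.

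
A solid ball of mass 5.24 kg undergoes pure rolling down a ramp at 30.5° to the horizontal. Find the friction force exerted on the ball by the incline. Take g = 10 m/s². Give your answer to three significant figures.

f ≈ 7.60 N

For this body I = (2/5)MR², i.e. k = I/(MR²) = 0.4.
Translational: Mg sinθ − f = Ma. Rotational about the CM: fR = Iα = kMRa, so f = kMa.
Combining, a = g sinθ/(1+k) and f = kMa = kMg sinθ/(1+k).
f = 0.4 × 5.24 × 10 × sin30.5° / 1.4 ≈ 7.60 N.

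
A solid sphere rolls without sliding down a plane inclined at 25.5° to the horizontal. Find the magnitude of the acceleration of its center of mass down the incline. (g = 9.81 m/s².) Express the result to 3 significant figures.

a ≈ 3.02 m/s²

Here I = (2/5)MR², so the shape factor k = I/(MR²) = 0.4.
Translational: Mg sinθ − f = Ma. Rotational about the CM: fR = Iα = kMRa, so f = kMa.
Eliminating f: Mg sinθ = (1+k)Ma, so a = g sinθ/(1+k) = 9.81 × sin25.5° / 1.4 ≈ 3.02 m/s².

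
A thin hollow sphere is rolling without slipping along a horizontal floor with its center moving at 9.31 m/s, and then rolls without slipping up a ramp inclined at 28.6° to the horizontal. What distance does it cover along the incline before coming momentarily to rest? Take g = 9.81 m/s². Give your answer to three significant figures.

d ≈ 15.4 m

For this body I = (2/3)MR², i.e. k = I/(MR²) = 2/3.
The rolling condition ω = v/R makes the rotational term ½I(v/R)² = ½kMv², so KE_total = ½(1+k)Mv² = (5/6)Mv².
Setting this equal to Mgh gives the vertical rise h = (1+k)v₀²/(2g) = 1.667×9.31²/(2×9.81) = 7.363 m.
Along the incline, d = h/sinθ = 7.363/sin28.6° ≈ 15.4 m.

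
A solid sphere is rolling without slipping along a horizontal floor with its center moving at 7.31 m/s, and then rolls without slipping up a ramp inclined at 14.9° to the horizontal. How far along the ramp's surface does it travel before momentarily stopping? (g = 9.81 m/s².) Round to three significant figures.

d ≈ 14.8 m

The moment of inertia is (2/5)MR², giving k ≡ I/(MR²) = 0.4.
The rolling condition ω = v/R makes the rotational term ½I(v/R)² = ½kMv², so KE_total = ½(1+k)Mv² = (7/10)Mv².
Setting this equal to Mgh gives the vertical rise h = (1+k)v₀²/(2g) = 1.4×7.31²/(2×9.81) = 3.813 m.
Along the incline, d = h/sinθ = 3.813/sin14.9° ≈ 14.8 m.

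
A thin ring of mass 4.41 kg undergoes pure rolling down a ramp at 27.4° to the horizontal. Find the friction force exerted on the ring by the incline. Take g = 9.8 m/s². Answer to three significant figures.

f ≈ 9.94 N

The moment of inertia is MR², giving k ≡ I/(MR²) = 1.
Translational: Mg sinθ − f = Ma. Rotational about the CM: fR = Iα = kMRa, so f = kMa.
Combining, a = g sinθ/(1+k) and f = kMa = kMg sinθ/(1+k).
f = 1 × 4.41 × 9.8 × sin27.4° / 2 ≈ 9.94 N.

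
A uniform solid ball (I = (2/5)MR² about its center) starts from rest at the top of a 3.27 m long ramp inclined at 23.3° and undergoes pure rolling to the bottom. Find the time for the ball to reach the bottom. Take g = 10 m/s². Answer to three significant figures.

t ≈ 1.52 s

For this body I = (2/5)MR², i.e. k = I/(MR²) = 0.4.
Along the incline Mg sinθ − f = Ma, and torque about the center fR = Iα = kMR²(a/R) gives f = kMa.
Hence a = g sinθ/(1+k) = 10×sin23.3°/1.4 = 2.825 m/s².
Starting from rest, L = ½at², so t = √(2L/a) = √(2×3.27/2.825) ≈ 1.52 s.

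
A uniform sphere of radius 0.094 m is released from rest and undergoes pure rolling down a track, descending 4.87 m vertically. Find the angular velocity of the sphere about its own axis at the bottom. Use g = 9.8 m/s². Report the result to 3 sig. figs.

ω ≈ 87.8 rad/s

The moment of inertia is (2/5)MR², giving k ≡ I/(MR²) = 0.4.
Pure rolling means v = ωR; then KE = ½Mv² + ½I(v/R)² = ½(1+k)Mv² = (7/10)Mv².
Energy conservation Mgh = ½(1+k)Mv² gives v = √(2gh/(1+k)) = √(2 × 9.8 × 4.87 / 1.4) = 8.257 m/s.
Then ω = v/R = 8.257 / 0.094 ≈ 87.8 rad/s.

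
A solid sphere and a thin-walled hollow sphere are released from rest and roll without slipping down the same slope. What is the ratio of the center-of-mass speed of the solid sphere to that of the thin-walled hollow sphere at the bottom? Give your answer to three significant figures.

Each satisfies Mgh = ½(1+k)Mv² with k = I/(MR²), so v ∝ 1/√(1+k).
For the solid sphere k = 0.4; for the thin-walled hollow sphere k = 2/3.
v₁/v₂ = √((1+k₂)/(1+k₁)) = √(1.667/1.4) ≈ 1.09.

v_ratio ≈ 1.09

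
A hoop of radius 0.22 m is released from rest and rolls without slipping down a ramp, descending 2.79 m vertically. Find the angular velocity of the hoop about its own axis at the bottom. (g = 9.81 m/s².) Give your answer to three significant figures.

Here I = MR², so the shape factor k = I/(MR²) = 1.
Since it rolls without slipping, ω = v/R and KE = ½Mv² + ½Iω² = ½(1+k)Mv² = Mv².
Energy conservation Mgh = ½(1+k)Mv² gives v = √(2gh/(1+k)) = √(2 × 9.81 × 2.79 / 2) = 5.232 m/s.
Then ω = v/R = 5.232 / 0.22 ≈ 23.8 rad/s.

ω ≈ 23.8 rad/s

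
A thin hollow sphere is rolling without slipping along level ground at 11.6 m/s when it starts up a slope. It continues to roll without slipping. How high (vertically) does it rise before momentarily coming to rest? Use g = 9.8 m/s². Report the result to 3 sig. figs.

Here I = (2/3)MR², so the shape factor k = I/(MR²) = 2/3.
Pure rolling means v = ωR; then KE = ½Mv² + ½I(v/R)² = ½(1+k)Mv² = (5/6)Mv².
All of this converts to potential energy at the highest point: (5/6)Mv₀² = Mgh.
Thus h = (1+k)v₀²/(2g) = 1.667 × 11.6² / (2 × 9.8) ≈ 11.4 m.

h ≈ 11.4 m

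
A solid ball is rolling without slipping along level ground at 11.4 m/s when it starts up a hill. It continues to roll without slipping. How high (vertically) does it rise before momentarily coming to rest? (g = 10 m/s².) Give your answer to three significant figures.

h ≈ 9.10 m

For this body I = (2/5)MR², i.e. k = I/(MR²) = 0.4.
Rolling without slipping gives ω = v/R, so the total kinetic energy is ½Mv² + ½Iω² = ½(1+k)Mv² = (7/10)Mv².
All of this converts to potential energy at the highest point: (7/10)Mv₀² = Mgh.
Thus h = (1+k)v₀²/(2g) = 1.4 × 11.4² / (2 × 10) ≈ 9.10 m.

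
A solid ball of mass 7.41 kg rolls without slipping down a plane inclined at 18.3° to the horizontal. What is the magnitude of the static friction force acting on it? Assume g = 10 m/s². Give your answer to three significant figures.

f ≈ 6.65 N

For this body I = (2/5)MR², i.e. k = I/(MR²) = 0.4.
Along the incline Mg sinθ − f = Ma, and torque about the center fR = Iα = kMR²(a/R) gives f = kMa.
Combining, a = g sinθ/(1+k) and f = kMa = kMg sinθ/(1+k).
f = 0.4 × 7.41 × 10 × sin18.3° / 1.4 ≈ 6.65 N.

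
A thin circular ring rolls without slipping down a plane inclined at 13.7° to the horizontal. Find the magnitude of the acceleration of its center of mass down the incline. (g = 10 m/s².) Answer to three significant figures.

For this body I = MR², i.e. k = I/(MR²) = 1.
Newton's second law down the slope: Mg sinθ − f = Ma. The torque equation fR = Iα (with α = a/R) gives f = kMa.
Eliminating f: Mg sinθ = (1+k)Ma, so a = g sinθ/(1+k) = 10 × sin13.7° / 2 ≈ 1.18 m/s².

a ≈ 1.18 m/s²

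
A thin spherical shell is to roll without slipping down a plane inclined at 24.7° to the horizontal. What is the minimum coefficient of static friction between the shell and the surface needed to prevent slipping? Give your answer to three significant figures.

μ_min ≈ 0.184

For this body I = (2/3)MR², i.e. k = I/(MR²) = 2/3.
Translational: Mg sinθ − f = Ma. Rotational about the CM: fR = Iα = kMRa, so f = kMa.
These give a = g sinθ/(1+k) and the required friction f = kMg sinθ/(1+k).
With N = Mg cosθ, the no-slip condition f ≤ μN gives μ_min = f/N = k tanθ/(1+k).
μ_min = (2/3) × tan24.7° / 1.667 ≈ 0.184.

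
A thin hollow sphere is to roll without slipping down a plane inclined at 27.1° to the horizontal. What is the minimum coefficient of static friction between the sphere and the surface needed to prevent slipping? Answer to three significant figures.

Here I = (2/3)MR², so the shape factor k = I/(MR²) = 2/3.
Translational: Mg sinθ − f = Ma. Rotational about the CM: fR = Iα = kMRa, so f = kMa.
These give a = g sinθ/(1+k) and the required friction f = kMg sinθ/(1+k).
The normal force is N = Mg cosθ, so μ_min = f/N = k tanθ/(1+k).
μ_min = (2/3) × tan27.1° / 1.667 ≈ 0.205.

μ_min ≈ 0.205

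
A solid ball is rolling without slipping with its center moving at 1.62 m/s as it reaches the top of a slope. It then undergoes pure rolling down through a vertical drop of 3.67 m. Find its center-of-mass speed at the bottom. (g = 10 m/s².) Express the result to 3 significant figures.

The moment of inertia is (2/5)MR², giving k ≡ I/(MR²) = 0.4.
Rolling without slipping gives ω = v/R, so the total kinetic energy is ½Mv² + ½Iω² = ½(1+k)Mv² = (7/10)Mv².
Energy conservation: (7/10)Mv₀² + Mgh = (7/10)Mv², so v² = v₀² + 2gh/(1+k).
v = √(1.62² + 2×10×3.67/1.4) = √55.05 ≈ 7.42 m/s.

v ≈ 7.42 m/s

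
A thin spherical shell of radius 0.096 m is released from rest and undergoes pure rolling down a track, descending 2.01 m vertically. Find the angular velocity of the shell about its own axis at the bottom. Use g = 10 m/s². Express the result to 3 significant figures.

ω ≈ 51.2 rad/s

For this body I = (2/3)MR², i.e. k = I/(MR²) = 2/3.
The rolling condition ω = v/R makes the rotational term ½I(v/R)² = ½kMv², so KE_total = ½(1+k)Mv² = (5/6)Mv².
Energy conservation Mgh = ½(1+k)Mv² gives v = √(2gh/(1+k)) = √(2 × 10 × 2.01 / 1.667) = 4.911 m/s.
Then ω = v/R = 4.911 / 0.096 ≈ 51.2 rad/s.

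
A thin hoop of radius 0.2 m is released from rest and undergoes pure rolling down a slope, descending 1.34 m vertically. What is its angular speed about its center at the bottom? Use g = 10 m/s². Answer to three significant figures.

For this body I = MR², i.e. k = I/(MR²) = 1.
Pure rolling means v = ωR; then KE = ½Mv² + ½I(v/R)² = ½(1+k)Mv² = Mv².
Energy conservation Mgh = ½(1+k)Mv² gives v = √(2gh/(1+k)) = √(2 × 10 × 1.34 / 2) = 3.661 m/s.
The angular speed follows from ω = v/R = 3.661/0.2 ≈ 18.3 rad/s.

ω ≈ 18.3 rad/s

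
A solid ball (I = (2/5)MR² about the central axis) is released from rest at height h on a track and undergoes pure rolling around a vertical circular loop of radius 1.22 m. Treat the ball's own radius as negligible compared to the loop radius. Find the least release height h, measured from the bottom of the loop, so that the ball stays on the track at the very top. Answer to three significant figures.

h_min ≈ 3.29 m

The moment of inertia is (2/5)MR², giving k ≡ I/(MR²) = 0.4.
At the top of the loop, the minimum-contact condition is Mg = Mv_top²/r, so v_top² = gr.
With ω = v/R, the kinetic energy at speed v is ½(1+k)Mv² = (7/10)Mv².
Energy conservation from release (height h) to the top (height 2r): Mgh = Mg(2r) + (7/10)M·gr.
Thus h_min = 2r + (1+k)r/2 = r(2 + 1.4/2) = 1.22 × 2.7 ≈ 3.29 m.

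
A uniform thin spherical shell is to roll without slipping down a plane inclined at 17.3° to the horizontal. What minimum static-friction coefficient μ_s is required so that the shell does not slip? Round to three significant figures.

μ_min ≈ 0.125

Here I = (2/3)MR², so the shape factor k = I/(MR²) = 2/3.
Newton's second law down the slope: Mg sinθ − f = Ma. The torque equation fR = Iα (with α = a/R) gives f = kMa.
These give a = g sinθ/(1+k) and the required friction f = kMg sinθ/(1+k).
With N = Mg cosθ, the no-slip condition f ≤ μN gives μ_min = f/N = k tanθ/(1+k).
μ_min = (2/3) × tan17.3° / 1.667 ≈ 0.125.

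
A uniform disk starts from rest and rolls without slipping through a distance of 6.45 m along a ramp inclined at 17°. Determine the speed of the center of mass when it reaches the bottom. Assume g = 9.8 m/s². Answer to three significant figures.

v ≈ 4.96 m/s

The moment of inertia is (1/2)MR², giving k ≡ I/(MR²) = 0.5.
The rolling condition ω = v/R makes the rotational term ½I(v/R)² = ½kMv², so KE_total = ½(1+k)Mv² = (3/4)Mv².
The vertical drop is h = L sinθ = 6.45 × sin17° = 1.886 m.
Setting Mgh = (3/4)Mv² gives v = √(2gh/(1+k)) = √(2·9.8·1.886/1.5) ≈ 4.96 m/s.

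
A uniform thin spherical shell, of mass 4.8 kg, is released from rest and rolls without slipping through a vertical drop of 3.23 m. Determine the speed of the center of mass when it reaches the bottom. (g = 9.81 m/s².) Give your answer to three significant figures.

For this body I = (2/3)MR², i.e. k = I/(MR²) = 2/3.
The rolling condition ω = v/R makes the rotational term ½I(v/R)² = ½kMv², so KE_total = ½(1+k)Mv² = (5/6)Mv².
Energy conservation: Mgh = (5/6)Mv², so v = √(2gh/(1+k)) = √(2 × 9.81 × 3.23 / 1.667) ≈ 6.17 m/s.

v ≈ 6.17 m/s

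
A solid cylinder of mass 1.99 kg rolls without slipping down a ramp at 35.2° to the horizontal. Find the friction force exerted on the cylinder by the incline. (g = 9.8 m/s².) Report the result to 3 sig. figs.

f ≈ 3.75 N

With I = (1/2)MR², the ratio k = I/(MR²) is 0.5.
Along the incline Mg sinθ − f = Ma, and torque about the center fR = Iα = kMR²(a/R) gives f = kMa.
Combining, a = g sinθ/(1+k) and f = kMa = kMg sinθ/(1+k).
f = 0.5 × 1.99 × 9.8 × sin35.2° / 1.5 ≈ 3.75 N.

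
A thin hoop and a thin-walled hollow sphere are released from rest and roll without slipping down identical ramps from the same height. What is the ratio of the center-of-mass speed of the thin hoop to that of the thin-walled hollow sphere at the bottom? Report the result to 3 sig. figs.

Each satisfies Mgh = ½(1+k)Mv² with k = I/(MR²), so v ∝ 1/√(1+k).
For the thin hoop k = 1; for the thin-walled hollow sphere k = 2/3.
v₁/v₂ = √((1+k₂)/(1+k₁)) = √(1.667/2) ≈ 0.913.

v_ratio ≈ 0.913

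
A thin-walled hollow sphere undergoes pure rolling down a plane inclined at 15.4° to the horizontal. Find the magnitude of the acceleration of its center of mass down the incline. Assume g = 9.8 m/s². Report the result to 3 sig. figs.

For this body I = (2/3)MR², i.e. k = I/(MR²) = 2/3.
Translational: Mg sinθ − f = Ma. Rotational about the CM: fR = Iα = kMRa, so f = kMa.
Eliminating f: Mg sinθ = (1+k)Ma, so a = g sinθ/(1+k) = 9.8 × sin15.4° / 1.667 ≈ 1.56 m/s².

a ≈ 1.56 m/s²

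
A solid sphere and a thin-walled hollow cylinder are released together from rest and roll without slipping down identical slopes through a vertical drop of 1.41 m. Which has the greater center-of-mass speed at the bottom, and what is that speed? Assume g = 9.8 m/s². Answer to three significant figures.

For rolling without slipping, Mgh = ½(1+k)Mv² where k = I/(MR²), so v = √(2gh/(1+k)).
Solid sphere: k = 0.4, giving v = √(2×9.8×1.41/1.4) = 4.443 m/s.
Thin-walled hollow cylinder: k = 1, giving v = √(2×9.8×1.41/2) = 3.717 m/s.
The smaller k wins: the solid sphere, at ≈ 4.44 m/s.

the solid sphere, at v ≈ 4.44 m/s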